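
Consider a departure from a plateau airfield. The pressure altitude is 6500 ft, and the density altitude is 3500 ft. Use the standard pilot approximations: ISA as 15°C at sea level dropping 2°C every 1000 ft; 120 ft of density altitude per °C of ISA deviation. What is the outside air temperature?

-23°C

Density altitude − pressure altitude = 3500 − 6500 = -3000 ft.
At 120 ft/°C that is an ISA deviation of -3000/120 = -25°C.
ISA temperature at 6500 ft = 15 − 2 × (6500/1000) = 2°C.
OAT = ISA + deviation = 2 + (-25) = -23°C.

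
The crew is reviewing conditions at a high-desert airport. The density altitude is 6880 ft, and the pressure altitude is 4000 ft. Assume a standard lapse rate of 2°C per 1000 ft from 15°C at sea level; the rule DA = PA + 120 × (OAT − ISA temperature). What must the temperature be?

31°C

Density altitude − pressure altitude = 6880 − 4000 = +2880 ft.
At 120 ft/°C that is an ISA deviation of 2880/120 = +24°C.
ISA temperature at 4000 ft = 15 − 2 × (4000/1000) = 7°C.
OAT = ISA + deviation = 7 + (+24) = 31°C.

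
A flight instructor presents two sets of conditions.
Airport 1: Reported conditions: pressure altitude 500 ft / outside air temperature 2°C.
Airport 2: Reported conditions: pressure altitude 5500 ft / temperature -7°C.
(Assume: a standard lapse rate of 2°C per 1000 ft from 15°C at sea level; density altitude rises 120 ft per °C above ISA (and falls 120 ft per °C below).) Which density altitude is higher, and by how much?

Airport 2 by 5120 ft

Airport 1: ISA temp = 14°C, deviation -12°C, DA = 500 + 120 × (-12) = -940 ft.
Airport 2: ISA temp = 4°C, deviation -11°C, DA = 5500 + 120 × (-11) = 4180 ft.
Airport 2 is higher by 4180 − (-940) = 5120 ft.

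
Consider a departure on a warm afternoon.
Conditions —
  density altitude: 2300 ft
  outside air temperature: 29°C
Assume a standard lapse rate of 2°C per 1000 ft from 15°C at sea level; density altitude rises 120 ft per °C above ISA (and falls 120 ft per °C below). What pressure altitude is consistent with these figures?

500 ft

DA = PA + 120 × (OAT − (15 − 2·PA/1000)) = PA + 120·OAT − 1800 + 0.24·PA = 1.24·PA + 120·OAT − 1800.
So 1.24·PA = 2300 − 120 × 29 + 1800 = 620.
PA = 620 / 1.24 = 500 ft.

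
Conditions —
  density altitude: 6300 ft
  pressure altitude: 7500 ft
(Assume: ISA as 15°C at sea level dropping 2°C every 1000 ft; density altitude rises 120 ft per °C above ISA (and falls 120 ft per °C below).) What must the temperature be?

-10°C

Density altitude − pressure altitude = 6300 − 7500 = -1200 ft.
At 120 ft/°C that is an ISA deviation of -1200/120 = -10°C.
ISA temperature at 7500 ft = 15 − 2 × (7500/1000) = 0°C.
OAT = ISA + deviation = 0 + (-10) = -10°C.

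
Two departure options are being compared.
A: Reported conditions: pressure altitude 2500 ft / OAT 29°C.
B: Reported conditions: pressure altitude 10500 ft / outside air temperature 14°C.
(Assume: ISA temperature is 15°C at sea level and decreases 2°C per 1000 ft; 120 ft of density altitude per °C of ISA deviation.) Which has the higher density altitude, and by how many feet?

A: ISA temp = 10°C, deviation +19°C, DA = 2500 + 120 × 19 = 4780 ft.
B: ISA temp = -6°C, deviation +20°C, DA = 10500 + 120 × 20 = 12900 ft.
B is higher by 12900 − 4780 = 8120 ft.

B by 8120 ft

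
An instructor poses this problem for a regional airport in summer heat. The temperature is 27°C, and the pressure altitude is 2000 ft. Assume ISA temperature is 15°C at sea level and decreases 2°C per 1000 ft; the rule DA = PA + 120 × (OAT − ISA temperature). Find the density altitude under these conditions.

ISA temperature at 2000 ft = 15 − 2 × (2000/1000) = 11°C.
ISA deviation = 27 − 11 = +16°C.
Density altitude = 2000 + 120 × (16) = 2000 + (+1920) = 3920 ft.

3920 ft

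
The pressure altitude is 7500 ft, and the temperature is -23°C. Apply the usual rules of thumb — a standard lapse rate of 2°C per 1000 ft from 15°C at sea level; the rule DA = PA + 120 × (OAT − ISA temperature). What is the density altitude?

ISA temperature at 7500 ft = 15 − 2 × (7500/1000) = 0°C.
ISA deviation = -23 − 0 = -23°C.
Density altitude = 7500 + 120 × (-23) = 7500 + (-2760) = 4740 ft.

4740 ft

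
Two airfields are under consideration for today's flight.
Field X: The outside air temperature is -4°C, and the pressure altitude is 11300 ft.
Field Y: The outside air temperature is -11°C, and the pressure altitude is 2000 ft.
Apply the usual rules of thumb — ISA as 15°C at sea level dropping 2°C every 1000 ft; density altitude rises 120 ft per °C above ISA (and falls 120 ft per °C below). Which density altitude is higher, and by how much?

Field X: ISA temp = -7.6°C, deviation +3.6°C, DA = 11300 + 120 × 3.6 = 11732 ft.
Field Y: ISA temp = 11°C, deviation -22°C, DA = 2000 + 120 × (-22) = -640 ft.
Field X is higher by 11732 − (-640) = 12372 ft.

Field X by 12372 ft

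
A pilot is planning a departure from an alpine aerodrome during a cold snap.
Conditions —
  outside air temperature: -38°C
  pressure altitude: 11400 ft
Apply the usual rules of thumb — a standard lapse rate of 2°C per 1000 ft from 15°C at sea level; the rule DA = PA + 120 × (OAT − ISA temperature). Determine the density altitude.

7776 ft

ISA temperature at 11400 ft = 15 − 2 × (11400/1000) = -7.8°C.
ISA deviation = -38 − (-7.8) = -30.2°C.
Density altitude = 11400 + 120 × (-30.2) = 11400 + (-3624) = 7776 ft.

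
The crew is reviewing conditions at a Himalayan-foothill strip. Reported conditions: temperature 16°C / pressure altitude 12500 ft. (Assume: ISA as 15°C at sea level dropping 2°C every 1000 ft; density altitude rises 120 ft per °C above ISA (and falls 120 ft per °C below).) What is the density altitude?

ISA temperature at 12500 ft = 15 − 2 × (12500/1000) = -10°C.
ISA deviation = 16 − (-10) = +26°C.
Density altitude = 12500 + 120 × (26) = 12500 + (+3120) = 15620 ft.

15620 ft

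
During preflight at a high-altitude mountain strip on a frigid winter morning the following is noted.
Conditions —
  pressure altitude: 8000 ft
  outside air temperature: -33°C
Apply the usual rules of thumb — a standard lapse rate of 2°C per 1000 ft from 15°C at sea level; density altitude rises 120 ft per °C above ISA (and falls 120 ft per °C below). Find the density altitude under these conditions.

4160 ft

ISA temperature at 8000 ft = 15 − 2 × (8000/1000) = -1°C.
ISA deviation = -33 − (-1) = -32°C.
Density altitude = 8000 + 120 × (-32) = 8000 + (-3840) = 4160 ft.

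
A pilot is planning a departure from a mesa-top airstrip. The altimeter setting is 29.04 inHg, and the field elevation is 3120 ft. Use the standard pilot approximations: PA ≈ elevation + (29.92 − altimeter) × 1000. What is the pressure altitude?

4000 ft

Pressure correction = (29.92 − 29.04) × 1000 = +880 ft.
Pressure altitude = 3120 + (+880) = 4000 ft.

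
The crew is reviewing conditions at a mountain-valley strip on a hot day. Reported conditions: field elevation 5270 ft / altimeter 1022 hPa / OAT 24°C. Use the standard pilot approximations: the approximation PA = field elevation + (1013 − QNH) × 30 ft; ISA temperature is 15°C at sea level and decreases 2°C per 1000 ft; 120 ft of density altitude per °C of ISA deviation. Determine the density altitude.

7280 ft

Pressure altitude = 5270 + (1013 − 1022) × 30 = 5270 + (-270) = 5000 ft.
ISA temperature at 5000 ft = 15 − 2 × (5000/1000) = 5°C.
ISA deviation = 24 − 5 = +19°C.
Density altitude = 5000 + 120 × (19) = 7280 ft.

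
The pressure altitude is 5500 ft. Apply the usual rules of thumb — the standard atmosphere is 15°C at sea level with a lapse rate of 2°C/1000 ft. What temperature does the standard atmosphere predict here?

4°C

ISA temperature = 15 − 2 × (5500/1000) = 15 − 11 = 4°C.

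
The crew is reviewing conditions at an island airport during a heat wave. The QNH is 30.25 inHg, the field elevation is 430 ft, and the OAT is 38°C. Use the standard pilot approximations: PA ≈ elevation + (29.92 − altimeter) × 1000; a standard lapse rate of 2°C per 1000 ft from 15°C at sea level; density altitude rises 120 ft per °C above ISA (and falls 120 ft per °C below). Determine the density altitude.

Pressure altitude = 430 + (29.92 − 30.25) × 1000 = 430 + (-330) = 100 ft.
ISA temperature at 100 ft = 15 − 2 × (100/1000) = 14.8°C.
ISA deviation = 38 − 14.8 = +23.2°C.
Density altitude = 100 + 120 × (23.2) = 2884 ft.

2884 ft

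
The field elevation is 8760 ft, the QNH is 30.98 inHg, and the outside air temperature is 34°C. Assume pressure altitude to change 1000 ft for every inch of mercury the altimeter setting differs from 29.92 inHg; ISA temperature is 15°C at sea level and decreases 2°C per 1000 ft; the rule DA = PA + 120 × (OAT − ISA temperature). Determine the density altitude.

Pressure altitude = 8760 + (29.92 − 30.98) × 1000 = 8760 + (-1060) = 7700 ft.
ISA temperature at 7700 ft = 15 − 2 × (7700/1000) = -0.4°C.
ISA deviation = 34 − (-0.4) = +34.4°C.
Density altitude = 7700 + 120 × (34.4) = 11828 ft.

11828 ft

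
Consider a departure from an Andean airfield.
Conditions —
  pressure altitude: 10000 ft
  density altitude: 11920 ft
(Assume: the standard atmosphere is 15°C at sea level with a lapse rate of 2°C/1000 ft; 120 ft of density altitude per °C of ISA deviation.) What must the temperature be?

Density altitude − pressure altitude = 11920 − 10000 = +1920 ft.
At 120 ft/°C that is an ISA deviation of 1920/120 = +16°C.
ISA temperature at 10000 ft = 15 − 2 × (10000/1000) = -5°C.
OAT = ISA + deviation = -5 + (+16) = 11°C.

11°C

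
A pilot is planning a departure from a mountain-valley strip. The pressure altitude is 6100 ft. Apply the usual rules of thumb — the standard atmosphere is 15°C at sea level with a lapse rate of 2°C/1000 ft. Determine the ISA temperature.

ISA temperature = 15 − 2 × (6100/1000) = 15 − 12.2 = 2.8°C.

2.8°C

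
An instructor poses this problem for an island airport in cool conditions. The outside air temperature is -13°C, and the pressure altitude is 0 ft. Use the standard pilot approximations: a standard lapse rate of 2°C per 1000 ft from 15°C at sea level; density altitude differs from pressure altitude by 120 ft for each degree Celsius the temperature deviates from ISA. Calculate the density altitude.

-3360 ft

ISA temperature at 0 ft = 15 − 2 × (0/1000) = 15°C.
ISA deviation = -13 − 15 = -28°C.
Density altitude = 0 + 120 × (-28) = 0 + (-3360) = -3360 ft.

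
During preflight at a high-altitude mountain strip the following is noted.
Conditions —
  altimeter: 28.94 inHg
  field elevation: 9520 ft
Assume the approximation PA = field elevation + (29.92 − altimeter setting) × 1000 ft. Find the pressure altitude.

Pressure correction = (29.92 − 28.94) × 1000 = +980 ft.
Pressure altitude = 9520 + (+980) = 10500 ft.

10500 ft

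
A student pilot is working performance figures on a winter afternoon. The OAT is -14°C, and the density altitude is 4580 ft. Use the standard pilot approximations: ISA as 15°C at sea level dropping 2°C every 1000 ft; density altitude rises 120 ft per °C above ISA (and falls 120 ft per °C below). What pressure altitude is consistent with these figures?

6500 ft

DA = PA + 120 × (OAT − (15 − 2·PA/1000)) = PA + 120·OAT − 1800 + 0.24·PA = 1.24·PA + 120·OAT − 1800.
So 1.24·PA = 4580 − 120 × (-14) + 1800 = 8060.
PA = 8060 / 1.24 = 6500 ft.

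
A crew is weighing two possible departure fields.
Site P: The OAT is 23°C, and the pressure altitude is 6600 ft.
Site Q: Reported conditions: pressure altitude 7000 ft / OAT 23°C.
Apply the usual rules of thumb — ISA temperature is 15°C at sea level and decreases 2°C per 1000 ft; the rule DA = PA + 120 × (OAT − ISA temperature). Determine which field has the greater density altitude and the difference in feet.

Site Q by 496 ft

Site P: ISA temp = 1.8°C, deviation +21.2°C, DA = 6600 + 120 × 21.2 = 9144 ft.
Site Q: ISA temp = 1°C, deviation +22°C, DA = 7000 + 120 × 22 = 9640 ft.
Site Q is higher by 9640 − 9144 = 496 ft.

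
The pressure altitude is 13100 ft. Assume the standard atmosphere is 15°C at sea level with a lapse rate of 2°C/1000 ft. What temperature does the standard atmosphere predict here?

ISA temperature = 15 − 2 × (13100/1000) = 15 − 26.2 = -11.2°C.

-11.2°C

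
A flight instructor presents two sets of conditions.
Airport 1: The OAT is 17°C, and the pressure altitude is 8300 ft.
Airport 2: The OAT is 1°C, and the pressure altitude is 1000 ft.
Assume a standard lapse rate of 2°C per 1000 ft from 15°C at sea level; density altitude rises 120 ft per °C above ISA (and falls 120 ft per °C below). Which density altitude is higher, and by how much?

Airport 1: ISA temp = -1.6°C, deviation +18.6°C, DA = 8300 + 120 × 18.6 = 10532 ft.
Airport 2: ISA temp = 13°C, deviation -12°C, DA = 1000 + 120 × (-12) = -440 ft.
Airport 1 is higher by 10532 − (-440) = 10972 ft.

Airport 1 by 10972 ft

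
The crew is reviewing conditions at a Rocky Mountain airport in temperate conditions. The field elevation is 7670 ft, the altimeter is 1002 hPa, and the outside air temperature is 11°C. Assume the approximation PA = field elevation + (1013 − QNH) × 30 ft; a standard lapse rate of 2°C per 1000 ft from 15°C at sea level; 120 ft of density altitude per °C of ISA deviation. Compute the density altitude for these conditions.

Pressure altitude = 7670 + (1013 − 1002) × 30 = 7670 + (+330) = 8000 ft.
ISA temperature at 8000 ft = 15 − 2 × (8000/1000) = -1°C.
ISA deviation = 11 − (-1) = +12°C.
Density altitude = 8000 + 120 × (12) = 9440 ft.

9440 ft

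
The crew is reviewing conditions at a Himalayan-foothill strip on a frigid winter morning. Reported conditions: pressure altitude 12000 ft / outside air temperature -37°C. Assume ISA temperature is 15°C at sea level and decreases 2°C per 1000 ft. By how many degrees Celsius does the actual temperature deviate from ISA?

ISA-28°C

ISA temperature at 12000 ft = 15 − 2 × (12000/1000) = -9°C.
Deviation = OAT − ISA = -37 − (-9) = -28°C.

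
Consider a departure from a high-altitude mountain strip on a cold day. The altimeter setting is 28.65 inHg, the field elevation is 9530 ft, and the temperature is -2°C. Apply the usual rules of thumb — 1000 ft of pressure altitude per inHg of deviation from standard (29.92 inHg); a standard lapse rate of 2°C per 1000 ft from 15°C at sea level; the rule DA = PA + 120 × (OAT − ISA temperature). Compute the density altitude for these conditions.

11352 ft

Pressure altitude = 9530 + (29.92 − 28.65) × 1000 = 9530 + (+1270) = 10800 ft.
ISA temperature at 10800 ft = 15 − 2 × (10800/1000) = -6.6°C.
ISA deviation = -2 − (-6.6) = +4.6°C.
Density altitude = 10800 + 120 × (4.6) = 11352 ft.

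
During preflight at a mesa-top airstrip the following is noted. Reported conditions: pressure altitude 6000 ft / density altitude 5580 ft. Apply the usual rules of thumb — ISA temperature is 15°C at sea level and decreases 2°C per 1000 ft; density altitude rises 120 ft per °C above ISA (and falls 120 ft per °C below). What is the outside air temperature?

-0.5°C

Density altitude − pressure altitude = 5580 − 6000 = -420 ft.
At 120 ft/°C that is an ISA deviation of -420/120 = -3.5°C.
ISA temperature at 6000 ft = 15 − 2 × (6000/1000) = 3°C.
OAT = ISA + deviation = 3 + (-3.5) = -0.5°C.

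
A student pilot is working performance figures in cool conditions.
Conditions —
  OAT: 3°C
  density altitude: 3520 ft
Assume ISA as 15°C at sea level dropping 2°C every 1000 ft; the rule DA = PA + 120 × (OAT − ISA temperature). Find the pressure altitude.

DA = PA + 120 × (OAT − (15 − 2·PA/1000)) = PA + 120·OAT − 1800 + 0.24·PA = 1.24·PA + 120·OAT − 1800.
So 1.24·PA = 3520 − 120 × 3 + 1800 = 4960.
PA = 4960 / 1.24 = 4000 ft.

4000 ft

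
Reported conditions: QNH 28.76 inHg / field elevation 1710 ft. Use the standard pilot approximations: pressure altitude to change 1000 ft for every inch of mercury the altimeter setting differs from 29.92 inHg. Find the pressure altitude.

2870 ft

Pressure correction = (29.92 − 28.76) × 1000 = +1160 ft.
Pressure altitude = 1710 + (+1160) = 2870 ft.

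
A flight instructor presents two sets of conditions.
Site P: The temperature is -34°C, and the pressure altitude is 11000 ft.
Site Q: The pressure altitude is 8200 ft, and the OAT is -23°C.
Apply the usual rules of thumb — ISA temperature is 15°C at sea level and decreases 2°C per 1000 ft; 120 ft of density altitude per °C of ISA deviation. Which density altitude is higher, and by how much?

Site P by 2152 ft

Site P: ISA temp = -7°C, deviation -27°C, DA = 11000 + 120 × (-27) = 7760 ft.
Site Q: ISA temp = -1.4°C, deviation -21.6°C, DA = 8200 + 120 × (-21.6) = 5608 ft.
Site P is higher by 7760 − 5608 = 2152 ft.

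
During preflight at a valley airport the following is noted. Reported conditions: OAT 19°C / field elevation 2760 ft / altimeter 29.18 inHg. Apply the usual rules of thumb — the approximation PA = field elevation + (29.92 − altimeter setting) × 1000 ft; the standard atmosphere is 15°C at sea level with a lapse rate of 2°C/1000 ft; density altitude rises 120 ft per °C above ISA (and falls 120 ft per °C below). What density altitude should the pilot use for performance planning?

4820 ft

Pressure altitude = 2760 + (29.92 − 29.18) × 1000 = 2760 + (+740) = 3500 ft.
ISA temperature at 3500 ft = 15 − 2 × (3500/1000) = 8°C.
ISA deviation = 19 − 8 = +11°C.
Density altitude = 3500 + 120 × (11) = 4820 ft.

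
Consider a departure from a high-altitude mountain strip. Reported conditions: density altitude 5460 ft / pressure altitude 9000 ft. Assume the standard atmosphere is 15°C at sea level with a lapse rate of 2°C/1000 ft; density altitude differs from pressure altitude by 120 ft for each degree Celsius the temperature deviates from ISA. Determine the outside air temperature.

Density altitude − pressure altitude = 5460 − 9000 = -3540 ft.
At 120 ft/°C that is an ISA deviation of -3540/120 = -29.5°C.
ISA temperature at 9000 ft = 15 − 2 × (9000/1000) = -3°C.
OAT = ISA + deviation = -3 + (-29.5) = -32.5°C.

-32.5°C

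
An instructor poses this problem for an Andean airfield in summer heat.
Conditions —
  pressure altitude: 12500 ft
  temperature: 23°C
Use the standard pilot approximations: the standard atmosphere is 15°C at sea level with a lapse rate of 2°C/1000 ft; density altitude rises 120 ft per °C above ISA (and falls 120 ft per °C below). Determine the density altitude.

16460 ft

ISA temperature at 12500 ft = 15 − 2 × (12500/1000) = -10°C.
ISA deviation = 23 − (-10) = +33°C.
Density altitude = 12500 + 120 × (33) = 12500 + (+3960) = 16460 ft.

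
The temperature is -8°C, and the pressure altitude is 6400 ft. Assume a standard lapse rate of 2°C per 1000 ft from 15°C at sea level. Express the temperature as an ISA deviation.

ISA temperature at 6400 ft = 15 − 2 × (6400/1000) = 2.2°C.
Deviation = OAT − ISA = -8 − 2.2 = -10.2°C.

ISA-10.2°C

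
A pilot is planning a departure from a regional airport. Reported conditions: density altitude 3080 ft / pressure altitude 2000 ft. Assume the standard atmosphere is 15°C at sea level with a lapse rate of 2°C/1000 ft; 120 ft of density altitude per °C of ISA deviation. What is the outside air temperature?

Density altitude − pressure altitude = 3080 − 2000 = +1080 ft.
At 120 ft/°C that is an ISA deviation of 1080/120 = +9°C.
ISA temperature at 2000 ft = 15 − 2 × (2000/1000) = 11°C.
OAT = ISA + deviation = 11 + (+9) = 20°C.

20°C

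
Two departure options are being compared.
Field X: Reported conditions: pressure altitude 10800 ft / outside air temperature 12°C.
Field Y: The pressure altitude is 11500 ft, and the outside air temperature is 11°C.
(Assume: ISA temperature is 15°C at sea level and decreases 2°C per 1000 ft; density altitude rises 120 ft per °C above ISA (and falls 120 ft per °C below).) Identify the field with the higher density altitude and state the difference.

Field X: ISA temp = -6.6°C, deviation +18.6°C, DA = 10800 + 120 × 18.6 = 13032 ft.
Field Y: ISA temp = -8°C, deviation +19°C, DA = 11500 + 120 × 19 = 13780 ft.
Field Y is higher by 13780 − 13032 = 748 ft.

Field Y by 748 ft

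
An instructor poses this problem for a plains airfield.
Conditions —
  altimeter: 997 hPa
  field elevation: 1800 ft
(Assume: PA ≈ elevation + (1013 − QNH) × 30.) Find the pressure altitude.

2280 ft

Pressure correction = (1013 − 997) × 30 = +480 ft.
Pressure altitude = 1800 + (+480) = 2280 ft.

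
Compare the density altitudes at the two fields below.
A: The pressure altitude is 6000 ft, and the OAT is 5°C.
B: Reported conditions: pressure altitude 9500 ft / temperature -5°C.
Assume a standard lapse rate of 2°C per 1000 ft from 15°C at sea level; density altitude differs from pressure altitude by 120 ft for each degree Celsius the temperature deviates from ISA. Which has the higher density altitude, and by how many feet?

A: ISA temp = 3°C, deviation +2°C, DA = 6000 + 120 × 2 = 6240 ft.
B: ISA temp = -4°C, deviation -1°C, DA = 9500 + 120 × (-1) = 9380 ft.
B is higher by 9380 − 6240 = 3140 ft.

B by 3140 ft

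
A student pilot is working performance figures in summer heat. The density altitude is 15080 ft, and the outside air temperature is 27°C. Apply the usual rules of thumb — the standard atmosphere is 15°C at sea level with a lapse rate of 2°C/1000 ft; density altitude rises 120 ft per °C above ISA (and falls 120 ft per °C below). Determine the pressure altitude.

11000 ft

DA = PA + 120 × (OAT − (15 − 2·PA/1000)) = PA + 120·OAT − 1800 + 0.24·PA = 1.24·PA + 120·OAT − 1800.
So 1.24·PA = 15080 − 120 × 27 + 1800 = 13640.
PA = 13640 / 1.24 = 11000 ft.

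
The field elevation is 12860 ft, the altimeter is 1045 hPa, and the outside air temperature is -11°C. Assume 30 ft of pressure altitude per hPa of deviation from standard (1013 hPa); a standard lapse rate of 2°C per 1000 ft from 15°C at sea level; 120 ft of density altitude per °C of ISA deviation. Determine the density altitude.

Pressure altitude = 12860 + (1013 − 1045) × 30 = 12860 + (-960) = 11900 ft.
ISA temperature at 11900 ft = 15 − 2 × (11900/1000) = -8.8°C.
ISA deviation = -11 − (-8.8) = -2.2°C.
Density altitude = 11900 + 120 × (-2.2) = 11636 ft.

11636 ft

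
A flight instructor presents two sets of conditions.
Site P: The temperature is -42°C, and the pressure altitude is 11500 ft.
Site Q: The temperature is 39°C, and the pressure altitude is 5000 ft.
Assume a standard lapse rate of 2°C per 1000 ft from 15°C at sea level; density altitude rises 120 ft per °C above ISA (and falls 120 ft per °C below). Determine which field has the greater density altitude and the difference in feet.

Site P: ISA temp = -8°C, deviation -34°C, DA = 11500 + 120 × (-34) = 7420 ft.
Site Q: ISA temp = 5°C, deviation +34°C, DA = 5000 + 120 × 34 = 9080 ft.
Site Q is higher by 9080 − 7420 = 1660 ft.

Site Q by 1660 ft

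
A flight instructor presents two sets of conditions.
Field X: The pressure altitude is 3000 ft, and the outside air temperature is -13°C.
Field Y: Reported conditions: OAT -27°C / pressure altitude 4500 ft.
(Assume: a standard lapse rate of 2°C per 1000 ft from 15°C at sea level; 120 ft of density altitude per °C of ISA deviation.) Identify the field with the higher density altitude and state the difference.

Field Y by 180 ft

Field X: ISA temp = 9°C, deviation -22°C, DA = 3000 + 120 × (-22) = 360 ft.
Field Y: ISA temp = 6°C, deviation -33°C, DA = 4500 + 120 × (-33) = 540 ft.
Field Y is higher by 540 − 360 = 180 ft.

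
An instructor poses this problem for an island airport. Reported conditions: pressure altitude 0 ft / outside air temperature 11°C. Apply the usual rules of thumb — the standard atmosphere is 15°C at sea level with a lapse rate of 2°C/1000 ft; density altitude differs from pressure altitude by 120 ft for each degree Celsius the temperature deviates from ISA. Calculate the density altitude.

ISA temperature at 0 ft = 15 − 2 × (0/1000) = 15°C.
ISA deviation = 11 − 15 = -4°C.
Density altitude = 0 + 120 × (-4) = 0 + (-480) = -480 ft.

-480 ft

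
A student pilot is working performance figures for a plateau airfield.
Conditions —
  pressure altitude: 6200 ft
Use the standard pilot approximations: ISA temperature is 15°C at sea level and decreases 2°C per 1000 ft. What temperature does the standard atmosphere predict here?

2.6°C

ISA temperature = 15 − 2 × (6200/1000) = 15 − 12.4 = 2.6°C.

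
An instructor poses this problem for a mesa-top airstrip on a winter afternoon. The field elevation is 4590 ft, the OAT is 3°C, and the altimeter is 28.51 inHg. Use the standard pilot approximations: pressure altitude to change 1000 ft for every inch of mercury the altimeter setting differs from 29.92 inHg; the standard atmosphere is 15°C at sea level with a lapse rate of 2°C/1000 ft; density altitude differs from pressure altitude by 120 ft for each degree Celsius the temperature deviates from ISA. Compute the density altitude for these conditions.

6000 ft

Pressure altitude = 4590 + (29.92 − 28.51) × 1000 = 4590 + (+1410) = 6000 ft.
ISA temperature at 6000 ft = 15 − 2 × (6000/1000) = 3°C.
ISA deviation = 3 − 3 = 0°C.
Density altitude = 6000 + 120 × (0) = 6000 ft.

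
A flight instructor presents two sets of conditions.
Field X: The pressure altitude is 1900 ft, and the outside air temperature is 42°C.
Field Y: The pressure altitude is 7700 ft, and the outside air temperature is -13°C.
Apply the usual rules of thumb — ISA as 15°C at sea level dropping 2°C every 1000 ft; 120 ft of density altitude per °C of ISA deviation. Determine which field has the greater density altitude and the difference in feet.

Field Y by 592 ft

Field X: ISA temp = 11.2°C, deviation +30.8°C, DA = 1900 + 120 × 30.8 = 5596 ft.
Field Y: ISA temp = -0.4°C, deviation -12.6°C, DA = 7700 + 120 × (-12.6) = 6188 ft.
Field Y is higher by 6188 − 5596 = 592 ft.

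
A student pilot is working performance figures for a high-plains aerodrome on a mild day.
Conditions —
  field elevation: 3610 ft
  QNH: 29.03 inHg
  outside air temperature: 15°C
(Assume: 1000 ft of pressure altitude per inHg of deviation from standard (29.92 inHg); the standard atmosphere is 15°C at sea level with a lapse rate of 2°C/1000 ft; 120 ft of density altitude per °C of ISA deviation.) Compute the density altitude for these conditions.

5580 ft

Pressure altitude = 3610 + (29.92 − 29.03) × 1000 = 3610 + (+890) = 4500 ft.
ISA temperature at 4500 ft = 15 − 2 × (4500/1000) = 6°C.
ISA deviation = 15 − 6 = +9°C.
Density altitude = 4500 + 120 × (9) = 5580 ft.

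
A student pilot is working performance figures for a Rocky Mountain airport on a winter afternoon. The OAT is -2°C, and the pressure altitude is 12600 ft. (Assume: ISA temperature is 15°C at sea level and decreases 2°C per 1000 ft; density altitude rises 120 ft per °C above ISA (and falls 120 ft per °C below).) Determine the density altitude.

ISA temperature at 12600 ft = 15 − 2 × (12600/1000) = -10.2°C.
ISA deviation = -2 − (-10.2) = +8.2°C.
Density altitude = 12600 + 120 × (8.2) = 12600 + (+984) = 13584 ft.

13584 ft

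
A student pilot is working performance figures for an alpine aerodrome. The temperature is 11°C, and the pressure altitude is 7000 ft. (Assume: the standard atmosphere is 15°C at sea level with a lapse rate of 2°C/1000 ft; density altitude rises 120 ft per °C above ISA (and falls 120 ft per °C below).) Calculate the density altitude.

ISA temperature at 7000 ft = 15 − 2 × (7000/1000) = 1°C.
ISA deviation = 11 − 1 = +10°C.
Density altitude = 7000 + 120 × (10) = 7000 + (+1200) = 8200 ft.

8200 ft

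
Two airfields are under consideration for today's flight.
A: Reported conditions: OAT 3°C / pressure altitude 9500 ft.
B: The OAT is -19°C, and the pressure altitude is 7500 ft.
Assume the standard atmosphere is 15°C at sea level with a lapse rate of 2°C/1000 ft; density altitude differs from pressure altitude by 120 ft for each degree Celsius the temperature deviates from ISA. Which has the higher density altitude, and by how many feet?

A: ISA temp = -4°C, deviation +7°C, DA = 9500 + 120 × 7 = 10340 ft.
B: ISA temp = 0°C, deviation -19°C, DA = 7500 + 120 × (-19) = 5220 ft.
A is higher by 10340 − 5220 = 5120 ft.

A by 5120 ft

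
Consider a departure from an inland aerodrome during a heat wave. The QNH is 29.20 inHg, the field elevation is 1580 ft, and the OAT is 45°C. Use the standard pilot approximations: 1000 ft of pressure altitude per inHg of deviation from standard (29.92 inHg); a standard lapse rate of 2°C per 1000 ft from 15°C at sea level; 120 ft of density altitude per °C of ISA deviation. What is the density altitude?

6452 ft

Pressure altitude = 1580 + (29.92 − 29.20) × 1000 = 1580 + (+720) = 2300 ft.
ISA temperature at 2300 ft = 15 − 2 × (2300/1000) = 10.4°C.
ISA deviation = 45 − 10.4 = +34.6°C.
Density altitude = 2300 + 120 × (34.6) = 6452 ft.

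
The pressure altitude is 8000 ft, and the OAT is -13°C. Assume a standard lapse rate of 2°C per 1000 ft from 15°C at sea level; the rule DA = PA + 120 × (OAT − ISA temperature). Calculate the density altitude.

6560 ft

ISA temperature at 8000 ft = 15 − 2 × (8000/1000) = -1°C.
ISA deviation = -13 − (-1) = -12°C.
Density altitude = 8000 + 120 × (-12) = 8000 + (-1440) = 6560 ft.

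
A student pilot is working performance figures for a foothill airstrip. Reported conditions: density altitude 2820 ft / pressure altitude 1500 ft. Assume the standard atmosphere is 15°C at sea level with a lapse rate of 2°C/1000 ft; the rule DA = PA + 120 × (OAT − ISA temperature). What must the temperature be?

Density altitude − pressure altitude = 2820 − 1500 = +1320 ft.
At 120 ft/°C that is an ISA deviation of 1320/120 = +11°C.
ISA temperature at 1500 ft = 15 − 2 × (1500/1000) = 12°C.
OAT = ISA + deviation = 12 + (+11) = 23°C.

23°C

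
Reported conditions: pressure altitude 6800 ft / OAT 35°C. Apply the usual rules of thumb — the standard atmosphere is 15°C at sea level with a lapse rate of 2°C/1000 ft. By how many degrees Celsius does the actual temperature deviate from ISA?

ISA temperature at 6800 ft = 15 − 2 × (6800/1000) = 1.4°C.
Deviation = OAT − ISA = 35 − 1.4 = +33.6°C.

ISA+33.6°C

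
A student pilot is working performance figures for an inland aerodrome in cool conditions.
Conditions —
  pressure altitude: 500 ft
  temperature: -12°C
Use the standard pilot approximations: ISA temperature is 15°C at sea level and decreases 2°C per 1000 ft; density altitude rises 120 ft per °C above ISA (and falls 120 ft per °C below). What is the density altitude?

-2620 ft

ISA temperature at 500 ft = 15 − 2 × (500/1000) = 14°C.
ISA deviation = -12 − 14 = -26°C.
Density altitude = 500 + 120 × (-26) = 500 + (-3120) = -2620 ft.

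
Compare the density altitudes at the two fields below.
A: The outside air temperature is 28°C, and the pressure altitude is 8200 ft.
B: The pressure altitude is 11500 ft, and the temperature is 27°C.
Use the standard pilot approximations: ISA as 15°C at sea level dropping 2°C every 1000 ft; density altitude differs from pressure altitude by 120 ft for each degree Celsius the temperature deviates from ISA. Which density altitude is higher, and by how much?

A: ISA temp = -1.4°C, deviation +29.4°C, DA = 8200 + 120 × 29.4 = 11728 ft.
B: ISA temp = -8°C, deviation +35°C, DA = 11500 + 120 × 35 = 15700 ft.
B is higher by 15700 − 11728 = 3972 ft.

B by 3972 ft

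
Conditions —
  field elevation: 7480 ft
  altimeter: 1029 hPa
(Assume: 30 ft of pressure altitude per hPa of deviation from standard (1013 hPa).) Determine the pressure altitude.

7000 ft

Pressure correction = (1013 − 1029) × 30 = -480 ft.
Pressure altitude = 7480 + (-480) = 7000 ft.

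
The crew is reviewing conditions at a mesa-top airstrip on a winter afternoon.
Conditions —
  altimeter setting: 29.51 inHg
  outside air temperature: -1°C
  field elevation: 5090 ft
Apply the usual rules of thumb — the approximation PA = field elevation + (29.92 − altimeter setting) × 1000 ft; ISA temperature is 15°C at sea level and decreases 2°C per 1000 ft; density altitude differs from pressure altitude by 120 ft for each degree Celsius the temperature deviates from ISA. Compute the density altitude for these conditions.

4900 ft

Pressure altitude = 5090 + (29.92 − 29.51) × 1000 = 5090 + (+410) = 5500 ft.
ISA temperature at 5500 ft = 15 − 2 × (5500/1000) = 4°C.
ISA deviation = -1 − 4 = -5°C.
Density altitude = 5500 + 120 × (-5) = 4900 ft.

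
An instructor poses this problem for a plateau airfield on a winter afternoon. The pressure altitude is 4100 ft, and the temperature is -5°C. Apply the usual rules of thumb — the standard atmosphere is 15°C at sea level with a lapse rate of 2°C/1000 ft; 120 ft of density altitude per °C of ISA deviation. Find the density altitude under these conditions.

2684 ft

ISA temperature at 4100 ft = 15 − 2 × (4100/1000) = 6.8°C.
ISA deviation = -5 − 6.8 = -11.8°C.
Density altitude = 4100 + 120 × (-11.8) = 4100 + (-1416) = 2684 ft.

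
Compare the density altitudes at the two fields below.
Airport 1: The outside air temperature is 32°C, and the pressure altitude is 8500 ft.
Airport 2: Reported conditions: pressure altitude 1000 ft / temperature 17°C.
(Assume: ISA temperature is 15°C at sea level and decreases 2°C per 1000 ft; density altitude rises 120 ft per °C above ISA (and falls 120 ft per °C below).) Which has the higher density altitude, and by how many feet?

Airport 1 by 11100 ft

Airport 1: ISA temp = -2°C, deviation +34°C, DA = 8500 + 120 × 34 = 12580 ft.
Airport 2: ISA temp = 13°C, deviation +4°C, DA = 1000 + 120 × 4 = 1480 ft.
Airport 1 is higher by 12580 − 1480 = 11100 ft.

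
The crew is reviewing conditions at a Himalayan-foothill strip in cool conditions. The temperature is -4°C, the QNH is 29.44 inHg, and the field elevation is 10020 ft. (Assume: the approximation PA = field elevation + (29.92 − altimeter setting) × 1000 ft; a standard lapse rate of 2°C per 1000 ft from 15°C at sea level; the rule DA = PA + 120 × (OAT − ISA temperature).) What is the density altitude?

Pressure altitude = 10020 + (29.92 − 29.44) × 1000 = 10020 + (+480) = 10500 ft.
ISA temperature at 10500 ft = 15 − 2 × (10500/1000) = -6°C.
ISA deviation = -4 − (-6) = +2°C.
Density altitude = 10500 + 120 × (2) = 10740 ft.

10740 ft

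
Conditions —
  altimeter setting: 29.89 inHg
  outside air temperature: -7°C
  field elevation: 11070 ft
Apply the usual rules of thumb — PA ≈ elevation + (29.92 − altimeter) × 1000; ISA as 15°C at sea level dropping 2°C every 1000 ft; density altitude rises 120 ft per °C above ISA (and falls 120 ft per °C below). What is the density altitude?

Pressure altitude = 11070 + (29.92 − 29.89) × 1000 = 11070 + (+30) = 11100 ft.
ISA temperature at 11100 ft = 15 − 2 × (11100/1000) = -7.2°C.
ISA deviation = -7 − (-7.2) = +0.2°C.
Density altitude = 11100 + 120 × (0.2) = 11124 ft.

11124 ft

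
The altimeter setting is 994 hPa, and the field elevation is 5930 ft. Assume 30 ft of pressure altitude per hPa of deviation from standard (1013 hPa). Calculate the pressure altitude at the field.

6500 ft

Pressure correction = (1013 − 994) × 30 = +570 ft.
Pressure altitude = 5930 + (+570) = 6500 ft.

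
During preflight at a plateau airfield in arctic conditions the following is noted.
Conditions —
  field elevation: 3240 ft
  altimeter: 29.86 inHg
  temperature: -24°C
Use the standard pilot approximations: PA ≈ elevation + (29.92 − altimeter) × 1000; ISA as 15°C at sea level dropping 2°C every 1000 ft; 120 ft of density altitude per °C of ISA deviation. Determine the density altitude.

Pressure altitude = 3240 + (29.92 − 29.86) × 1000 = 3240 + (+60) = 3300 ft.
ISA temperature at 3300 ft = 15 − 2 × (3300/1000) = 8.4°C.
ISA deviation = -24 − 8.4 = -32.4°C.
Density altitude = 3300 + 120 × (-32.4) = -588 ft.

-588 ft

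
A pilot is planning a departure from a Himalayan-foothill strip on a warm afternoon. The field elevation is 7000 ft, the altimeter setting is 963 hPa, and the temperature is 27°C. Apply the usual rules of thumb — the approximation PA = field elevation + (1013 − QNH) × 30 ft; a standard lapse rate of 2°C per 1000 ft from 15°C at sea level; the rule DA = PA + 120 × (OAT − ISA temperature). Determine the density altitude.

Pressure altitude = 7000 + (1013 − 963) × 30 = 7000 + (+1500) = 8500 ft.
ISA temperature at 8500 ft = 15 − 2 × (8500/1000) = -2°C.
ISA deviation = 27 − (-2) = +29°C.
Density altitude = 8500 + 120 × (29) = 11980 ft.

11980 ft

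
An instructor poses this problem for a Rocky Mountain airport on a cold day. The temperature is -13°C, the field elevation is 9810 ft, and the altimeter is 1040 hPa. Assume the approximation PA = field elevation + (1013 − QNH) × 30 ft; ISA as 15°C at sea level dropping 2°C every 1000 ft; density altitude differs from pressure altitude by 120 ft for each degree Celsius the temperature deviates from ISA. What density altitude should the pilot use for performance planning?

7800 ft

Pressure altitude = 9810 + (1013 − 1040) × 30 = 9810 + (-810) = 9000 ft.
ISA temperature at 9000 ft = 15 − 2 × (9000/1000) = -3°C.
ISA deviation = -13 − (-3) = -10°C.
Density altitude = 9000 + 120 × (-10) = 7800 ft.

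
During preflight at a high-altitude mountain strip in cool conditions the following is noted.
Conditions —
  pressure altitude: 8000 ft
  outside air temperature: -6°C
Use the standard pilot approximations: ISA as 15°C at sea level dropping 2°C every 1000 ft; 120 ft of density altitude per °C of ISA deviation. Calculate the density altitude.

ISA temperature at 8000 ft = 15 − 2 × (8000/1000) = -1°C.
ISA deviation = -6 − (-1) = -5°C.
Density altitude = 8000 + 120 × (-5) = 8000 + (-600) = 7400 ft.

7400 ft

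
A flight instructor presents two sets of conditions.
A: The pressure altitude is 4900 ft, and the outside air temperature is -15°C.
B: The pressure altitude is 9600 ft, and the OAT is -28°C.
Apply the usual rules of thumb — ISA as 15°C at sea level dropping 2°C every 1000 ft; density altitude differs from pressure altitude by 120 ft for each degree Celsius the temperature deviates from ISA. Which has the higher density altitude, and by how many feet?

B by 4268 ft

A: ISA temp = 5.2°C, deviation -20.2°C, DA = 4900 + 120 × (-20.2) = 2476 ft.
B: ISA temp = -4.2°C, deviation -23.8°C, DA = 9600 + 120 × (-23.8) = 6744 ft.
B is higher by 6744 − 2476 = 4268 ft.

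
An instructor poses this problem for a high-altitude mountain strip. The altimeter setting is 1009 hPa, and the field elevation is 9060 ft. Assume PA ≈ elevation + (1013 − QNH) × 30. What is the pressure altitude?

9180 ft

Pressure correction = (1013 − 1009) × 30 = +120 ft.
Pressure altitude = 9060 + (+120) = 9180 ft.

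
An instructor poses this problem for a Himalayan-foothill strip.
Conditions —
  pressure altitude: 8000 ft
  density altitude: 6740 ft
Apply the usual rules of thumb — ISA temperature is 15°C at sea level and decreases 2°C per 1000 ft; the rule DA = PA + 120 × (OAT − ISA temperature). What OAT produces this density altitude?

-11.5°C

Density altitude − pressure altitude = 6740 − 8000 = -1260 ft.
At 120 ft/°C that is an ISA deviation of -1260/120 = -10.5°C.
ISA temperature at 8000 ft = 15 − 2 × (8000/1000) = -1°C.
OAT = ISA + deviation = -1 + (-10.5) = -11.5°C.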